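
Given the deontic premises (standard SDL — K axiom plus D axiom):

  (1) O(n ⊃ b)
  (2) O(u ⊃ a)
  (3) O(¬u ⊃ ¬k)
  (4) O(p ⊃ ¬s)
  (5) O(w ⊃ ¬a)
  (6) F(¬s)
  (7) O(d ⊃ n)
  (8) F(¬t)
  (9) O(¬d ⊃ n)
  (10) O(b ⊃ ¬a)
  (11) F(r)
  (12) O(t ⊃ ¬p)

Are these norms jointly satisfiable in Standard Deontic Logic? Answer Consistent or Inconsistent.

Consistent

Premise 4 is O(p ⊃ ¬s), but O(p) is not derivable from the premises, so it does not yield O(¬s).
So O(¬s) is not derivable, and the apparent clash with O(s) does not arise.
A world satisfying every obligation exists (e.g. a=false, b=true, d=false, k=false, n=true, p=false, r=false, s=true, t=true, u=false, w=false); no atom is both obligatory and forbidden, so the set is consistent.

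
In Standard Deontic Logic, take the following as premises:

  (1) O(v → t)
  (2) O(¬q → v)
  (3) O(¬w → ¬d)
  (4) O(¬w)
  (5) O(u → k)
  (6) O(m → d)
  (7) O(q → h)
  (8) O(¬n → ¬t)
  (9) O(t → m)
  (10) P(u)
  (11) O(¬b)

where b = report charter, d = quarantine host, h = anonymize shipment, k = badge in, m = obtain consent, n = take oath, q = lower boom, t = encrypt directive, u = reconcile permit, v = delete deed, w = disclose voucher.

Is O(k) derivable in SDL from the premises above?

Premise 5 is O(u → k), but O(u) is not derivable from the premises (the permission P(u) asserts only ¬O(¬u), not O(u)), so it does not yield O(k).
No other premise forces O(k). An ideal world satisfying every premise can still have k false, so O(k) is not derivable.

No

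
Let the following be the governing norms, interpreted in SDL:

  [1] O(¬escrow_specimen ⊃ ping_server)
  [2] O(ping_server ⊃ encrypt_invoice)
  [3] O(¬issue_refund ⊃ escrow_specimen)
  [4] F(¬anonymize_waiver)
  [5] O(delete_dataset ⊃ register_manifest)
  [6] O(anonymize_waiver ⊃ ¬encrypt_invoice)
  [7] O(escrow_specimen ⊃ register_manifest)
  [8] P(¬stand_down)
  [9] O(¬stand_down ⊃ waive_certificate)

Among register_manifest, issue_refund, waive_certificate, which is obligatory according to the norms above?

register_manifest

Premise 4, F(¬anonymize_waiver), is equivalent to O(anonymize_waiver).
Premise 6 is O(anonymize_waiver ⊃ ¬encrypt_invoice); since O(anonymize_waiver), deontic closure gives O(¬encrypt_invoice).
The contrapositive of premise 2 (O(ping_server ⊃ encrypt_invoice)) is O(¬encrypt_invoice ⊃ ¬ping_server), and O(¬encrypt_invoice) is already established, so O(¬ping_server).
Premise 1, O(¬escrow_specimen ⊃ ping_server), contraposes to O(¬ping_server ⊃ escrow_specimen); with O(¬ping_server) we get O(escrow_specimen).
Premise 7 is O(escrow_specimen ⊃ register_manifest); since O(escrow_specimen), deontic closure gives O(register_manifest).
So O(register_manifest) holds — register_manifest is obligatory. None of the other listed options is made obligatory by any chain of premises.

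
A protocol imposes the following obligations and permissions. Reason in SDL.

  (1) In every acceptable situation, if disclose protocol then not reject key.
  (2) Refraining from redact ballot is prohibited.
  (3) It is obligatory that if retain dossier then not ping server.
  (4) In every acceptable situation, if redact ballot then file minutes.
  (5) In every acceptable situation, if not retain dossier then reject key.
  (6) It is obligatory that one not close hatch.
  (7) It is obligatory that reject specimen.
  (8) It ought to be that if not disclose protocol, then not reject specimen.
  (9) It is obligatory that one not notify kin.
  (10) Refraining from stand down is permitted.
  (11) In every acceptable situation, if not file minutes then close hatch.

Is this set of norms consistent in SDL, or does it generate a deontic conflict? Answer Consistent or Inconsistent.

Premise 11 is O(¬file_minutes → close_hatch), but O(¬file_minutes) is not derivable from the premises, so it does not yield O(close_hatch).
So O(close_hatch) is not derivable, and the apparent clash with O(¬close_hatch) does not arise.
A world satisfying every obligation exists (e.g. close_hatch=false, disclose_protocol=true, file_minutes=true, notify_kin=false, ping_server=false, redact_ballot=true, reject_key=false, reject_specimen=true, retain_dossier=true, stand_down=false); no atom is both obligatory and forbidden, so the set is consistent.

Consistent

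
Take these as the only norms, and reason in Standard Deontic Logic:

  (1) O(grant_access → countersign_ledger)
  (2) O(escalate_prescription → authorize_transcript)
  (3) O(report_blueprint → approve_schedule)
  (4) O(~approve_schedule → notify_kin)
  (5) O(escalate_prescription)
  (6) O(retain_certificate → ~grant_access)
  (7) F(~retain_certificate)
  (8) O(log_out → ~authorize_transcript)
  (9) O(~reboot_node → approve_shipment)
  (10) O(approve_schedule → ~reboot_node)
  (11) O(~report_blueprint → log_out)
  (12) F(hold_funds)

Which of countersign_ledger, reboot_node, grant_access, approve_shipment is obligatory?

Premise 5 states O(escalate_prescription) outright.
With premise 2, O(escalate_prescription → authorize_transcript), the K-axiom yields O(authorize_transcript).
Premise 8 is O(log_out → ~authorize_transcript); contrapositively O(authorize_transcript → ~log_out). Since O(authorize_transcript) holds, K gives O(~log_out).
Premise 11, O(~report_blueprint → log_out), contraposes to O(~log_out → report_blueprint); with O(~log_out) we get O(report_blueprint).
Applying K to premise 3 (O(report_blueprint → approve_schedule)) and O(report_blueprint) yields O(approve_schedule).
From O(approve_schedule) and premise 10, O(approve_schedule → ~reboot_node), we obtain O(~reboot_node).
With premise 9, O(~reboot_node → approve_shipment), the K-axiom yields O(approve_shipment).
So O(approve_shipment) holds — approve_shipment is obligatory. None of the other listed options is made obligatory by any chain of premises.

approve_shipment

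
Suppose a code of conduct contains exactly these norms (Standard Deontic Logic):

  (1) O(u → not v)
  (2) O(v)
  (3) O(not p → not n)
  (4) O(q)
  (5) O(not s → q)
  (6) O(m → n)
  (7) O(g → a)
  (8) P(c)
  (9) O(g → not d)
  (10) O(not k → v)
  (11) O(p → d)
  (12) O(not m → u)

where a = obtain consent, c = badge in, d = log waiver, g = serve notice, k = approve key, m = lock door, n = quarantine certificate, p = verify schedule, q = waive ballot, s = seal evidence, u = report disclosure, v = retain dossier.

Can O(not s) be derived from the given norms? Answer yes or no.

Premise 5 is O(not s → q); even if O(q) held, inferring O(not s) would be affirming the consequent — invalid.
No other premise forces O(not s). An ideal world satisfying every premise can still have not s false, so O(not s) is not derivable.

No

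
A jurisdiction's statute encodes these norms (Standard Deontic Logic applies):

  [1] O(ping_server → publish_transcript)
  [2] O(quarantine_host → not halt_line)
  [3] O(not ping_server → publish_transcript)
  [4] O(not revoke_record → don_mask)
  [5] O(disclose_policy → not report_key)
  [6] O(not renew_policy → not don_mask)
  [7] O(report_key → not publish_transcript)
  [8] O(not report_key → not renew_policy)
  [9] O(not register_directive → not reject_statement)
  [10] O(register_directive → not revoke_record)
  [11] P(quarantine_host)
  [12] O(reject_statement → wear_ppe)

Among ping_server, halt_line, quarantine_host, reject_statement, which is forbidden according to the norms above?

reject_statement

By case analysis on ping_server: premise 1 gives O(ping_server → publish_transcript) and premise 3 gives O(not ping_server → publish_transcript), so O(publish_transcript) either way.
Premise 7, O(report_key → not publish_transcript), contraposes to O(publish_transcript → not report_key); with O(publish_transcript) we get O(not report_key).
Applying K to premise 8 (O(not report_key → not renew_policy)) and O(not report_key) yields O(not renew_policy).
Premise 6 is O(not renew_policy → not don_mask); since O(not renew_policy), deontic closure gives O(not don_mask).
Premise 4 is O(not revoke_record → don_mask); contrapositively O(not don_mask → revoke_record). Since O(not don_mask) holds, K gives O(revoke_record).
Premise 10 is O(register_directive → not revoke_record); contrapositively O(revoke_record → not register_directive). Since O(revoke_record) holds, K gives O(not register_directive).
From O(not register_directive) and premise 9, O(not register_directive → not reject_statement), we obtain O(not reject_statement).
So O(not reject_statement) holds, i.e. reject_statement is forbidden. None of the other listed options is forbidden under the premises.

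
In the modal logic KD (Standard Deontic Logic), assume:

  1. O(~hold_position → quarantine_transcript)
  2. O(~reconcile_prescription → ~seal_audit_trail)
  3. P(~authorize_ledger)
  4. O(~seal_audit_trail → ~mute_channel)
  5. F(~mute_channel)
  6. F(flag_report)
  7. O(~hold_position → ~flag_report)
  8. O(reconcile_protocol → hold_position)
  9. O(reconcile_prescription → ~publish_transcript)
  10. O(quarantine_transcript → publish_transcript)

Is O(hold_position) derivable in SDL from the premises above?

Premise 5 is F(~mute_channel), i.e. O(mute_channel).
Premise 4, O(~seal_audit_trail → ~mute_channel), contraposes to O(mute_channel → seal_audit_trail); with O(mute_channel) we get O(seal_audit_trail).
Premise 2, O(~reconcile_prescription → ~seal_audit_trail), contraposes to O(seal_audit_trail → reconcile_prescription); with O(seal_audit_trail) we get O(reconcile_prescription).
Applying K to premise 9 (O(reconcile_prescription → ~publish_transcript)) and O(reconcile_prescription) yields O(~publish_transcript).
Premise 10, O(quarantine_transcript → publish_transcript), contraposes to O(~publish_transcript → ~quarantine_transcript); with O(~publish_transcript) we get O(~quarantine_transcript).
Premise 1, O(~hold_position → quarantine_transcript), contraposes to O(~quarantine_transcript → hold_position); with O(~quarantine_transcript) we get O(hold_position).
Premises 3, 6, 7, 8 do not contribute to this derivation.
So O(hold_position) follows.

Yes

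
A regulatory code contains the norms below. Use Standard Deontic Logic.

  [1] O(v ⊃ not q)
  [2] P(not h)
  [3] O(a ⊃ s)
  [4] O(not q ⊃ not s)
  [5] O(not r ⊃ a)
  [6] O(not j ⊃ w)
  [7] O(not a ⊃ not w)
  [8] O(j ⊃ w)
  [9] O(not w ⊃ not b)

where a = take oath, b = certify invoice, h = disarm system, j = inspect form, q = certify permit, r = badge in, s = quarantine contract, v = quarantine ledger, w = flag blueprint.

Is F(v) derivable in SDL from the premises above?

Yes

By case analysis on j: premise 8 gives O(j ⊃ w) and premise 6 gives O(not j ⊃ w), so O(w) either way.
The contrapositive of premise 7 (O(not a ⊃ not w)) is O(w ⊃ a), and O(w) is already established, so O(a).
Applying K to premise 3 (O(a ⊃ s)) and O(a) yields O(s).
Premise 4, O(not q ⊃ not s), contraposes to O(s ⊃ q); with O(s) we get O(q).
The contrapositive of premise 1 (O(v ⊃ not q)) is O(q ⊃ not v), and O(q) is already established, so O(not v).
Premises 2, 5, 9 do not contribute to this derivation.
So O(not v) holds, i.e. F(v). The claim follows.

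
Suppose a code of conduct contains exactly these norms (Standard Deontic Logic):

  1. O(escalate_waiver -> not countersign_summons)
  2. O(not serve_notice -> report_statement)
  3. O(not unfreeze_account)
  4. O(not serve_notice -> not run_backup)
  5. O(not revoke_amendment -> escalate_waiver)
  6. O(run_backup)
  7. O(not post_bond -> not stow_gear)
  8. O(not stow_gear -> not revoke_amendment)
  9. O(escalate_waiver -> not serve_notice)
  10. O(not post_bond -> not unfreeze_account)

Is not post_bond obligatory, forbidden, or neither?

Premise 6 gives O(run_backup).
The contrapositive of premise 4 (O(not serve_notice -> not run_backup)) is O(run_backup -> serve_notice), and O(run_backup) is already established, so O(serve_notice).
Premise 9, O(escalate_waiver -> not serve_notice), contraposes to O(serve_notice -> not escalate_waiver); with O(serve_notice) we get O(not escalate_waiver).
The contrapositive of premise 5 (O(not revoke_amendment -> escalate_waiver)) is O(not escalate_waiver -> revoke_amendment), and O(not escalate_waiver) is already established, so O(revoke_amendment).
Premise 8, O(not stow_gear -> not revoke_amendment), contraposes to O(revoke_amendment -> stow_gear); with O(revoke_amendment) we get O(stow_gear).
Premise 7, O(not post_bond -> not stow_gear), contraposes to O(stow_gear -> post_bond); with O(stow_gear) we get O(post_bond).
Premises 1, 2, 3, 10 do not contribute to this derivation.
Thus O(post_bond), which is F(not post_bond): not post_bond is forbidden.

Forbidden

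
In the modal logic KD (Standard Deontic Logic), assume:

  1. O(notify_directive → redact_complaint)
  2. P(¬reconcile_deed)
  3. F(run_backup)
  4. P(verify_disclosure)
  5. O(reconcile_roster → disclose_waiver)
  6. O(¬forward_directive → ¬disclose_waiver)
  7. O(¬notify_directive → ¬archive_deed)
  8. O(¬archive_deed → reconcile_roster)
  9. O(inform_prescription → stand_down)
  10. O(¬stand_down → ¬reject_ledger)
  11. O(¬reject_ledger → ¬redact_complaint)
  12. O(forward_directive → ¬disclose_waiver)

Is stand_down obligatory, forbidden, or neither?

Obligatory

Premises 6 and 12 are O(¬forward_directive → ¬disclose_waiver) and O(forward_directive → ¬disclose_waiver); every ideal world satisfies ¬forward_directive or forward_directive, so in either case ¬disclose_waiver holds — hence O(¬disclose_waiver).
Premise 5 is O(reconcile_roster → disclose_waiver); contrapositively O(¬disclose_waiver → ¬reconcile_roster). Since O(¬disclose_waiver) holds, K gives O(¬reconcile_roster).
Premise 8, O(¬archive_deed → reconcile_roster), contraposes to O(¬reconcile_roster → archive_deed); with O(¬reconcile_roster) we get O(archive_deed).
Premise 7 is O(¬notify_directive → ¬archive_deed); contrapositively O(archive_deed → notify_directive). Since O(archive_deed) holds, K gives O(notify_directive).
Applying K to premise 1 (O(notify_directive → redact_complaint)) and O(notify_directive) yields O(redact_complaint).
The contrapositive of premise 11 (O(¬reject_ledger → ¬redact_complaint)) is O(redact_complaint → reject_ledger), and O(redact_complaint) is already established, so O(reject_ledger).
Premise 10, O(¬stand_down → ¬reject_ledger), contraposes to O(reject_ledger → stand_down); with O(reject_ledger) we get O(stand_down).
Premises 2, 3, 4, 9 do not contribute to this derivation.
Hence stand_down is obligatory.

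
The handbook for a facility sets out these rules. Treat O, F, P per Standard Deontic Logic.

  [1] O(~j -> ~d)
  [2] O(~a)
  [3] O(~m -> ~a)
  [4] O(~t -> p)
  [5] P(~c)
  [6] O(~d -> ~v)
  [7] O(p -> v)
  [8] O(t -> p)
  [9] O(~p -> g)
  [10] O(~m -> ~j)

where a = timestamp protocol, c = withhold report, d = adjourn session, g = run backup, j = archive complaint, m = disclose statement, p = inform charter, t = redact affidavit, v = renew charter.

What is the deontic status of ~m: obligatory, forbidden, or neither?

Premises 8 and 4 cover both cases: O(t -> p) and O(~t -> p). Since t ∨ ~t is a tautology, O(p) follows.
With premise 7, O(p -> v), the K-axiom yields O(v).
Premise 6 is O(~d -> ~v); contrapositively O(v -> d). Since O(v) holds, K gives O(d).
Premise 1 is O(~j -> ~d); contrapositively O(d -> j). Since O(d) holds, K gives O(j).
Premise 10 is O(~m -> ~j); contrapositively O(j -> m). Since O(j) holds, K gives O(m).
Premises 2, 3, 5, 9 do not contribute to this derivation.
Thus O(m), which is F(~m): ~m is forbidden.

Forbidden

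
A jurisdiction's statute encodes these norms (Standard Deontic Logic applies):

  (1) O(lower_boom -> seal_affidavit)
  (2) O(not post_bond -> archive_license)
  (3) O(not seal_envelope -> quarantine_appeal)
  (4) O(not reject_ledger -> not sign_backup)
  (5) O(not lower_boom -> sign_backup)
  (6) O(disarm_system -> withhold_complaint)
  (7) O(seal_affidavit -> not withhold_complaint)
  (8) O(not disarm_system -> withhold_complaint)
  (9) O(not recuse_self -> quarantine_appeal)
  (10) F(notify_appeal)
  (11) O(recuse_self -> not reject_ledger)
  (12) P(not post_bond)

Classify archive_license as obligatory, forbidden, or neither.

Neither

Premise 2 is O(not post_bond -> archive_license), but O(not post_bond) is not derivable from the premises (the permission P(not post_bond) asserts only not O(post_bond), not O(not post_bond)), so it does not yield O(archive_license).
No premise or chain of K-axiom applications forces O(archive_license), and none forces O(not archive_license). So archive_license is neither obligatory nor forbidden under these norms.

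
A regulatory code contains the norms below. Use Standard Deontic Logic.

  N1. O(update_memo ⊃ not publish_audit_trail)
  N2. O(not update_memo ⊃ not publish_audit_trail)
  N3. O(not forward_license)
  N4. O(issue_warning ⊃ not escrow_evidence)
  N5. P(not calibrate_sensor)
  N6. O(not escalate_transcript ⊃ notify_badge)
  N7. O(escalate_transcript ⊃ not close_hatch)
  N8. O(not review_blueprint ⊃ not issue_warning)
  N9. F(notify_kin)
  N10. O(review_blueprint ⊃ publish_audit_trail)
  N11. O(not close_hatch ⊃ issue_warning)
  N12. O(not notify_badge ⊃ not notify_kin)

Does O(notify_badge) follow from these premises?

Premises 2 and 1 are O(not update_memo ⊃ not publish_audit_trail) and O(update_memo ⊃ not publish_audit_trail); every ideal world satisfies not update_memo or update_memo, so in either case not publish_audit_trail holds — hence O(not publish_audit_trail).
Premise 10, O(review_blueprint ⊃ publish_audit_trail), contraposes to O(not publish_audit_trail ⊃ not review_blueprint); with O(not publish_audit_trail) we get O(not review_blueprint).
Applying K to premise 8 (O(not review_blueprint ⊃ not issue_warning)) and O(not review_blueprint) yields O(not issue_warning).
Premise 11, O(not close_hatch ⊃ issue_warning), contraposes to O(not issue_warning ⊃ close_hatch); with O(not issue_warning) we get O(close_hatch).
The contrapositive of premise 7 (O(escalate_transcript ⊃ not close_hatch)) is O(close_hatch ⊃ not escalate_transcript), and O(close_hatch) is already established, so O(not escalate_transcript).
Premise 6 is O(not escalate_transcript ⊃ notify_badge); since O(not escalate_transcript), deontic closure gives O(notify_badge).
Premises 3, 4, 5, 9, 12 do not contribute to this derivation.
So O(notify_badge) follows.

Yes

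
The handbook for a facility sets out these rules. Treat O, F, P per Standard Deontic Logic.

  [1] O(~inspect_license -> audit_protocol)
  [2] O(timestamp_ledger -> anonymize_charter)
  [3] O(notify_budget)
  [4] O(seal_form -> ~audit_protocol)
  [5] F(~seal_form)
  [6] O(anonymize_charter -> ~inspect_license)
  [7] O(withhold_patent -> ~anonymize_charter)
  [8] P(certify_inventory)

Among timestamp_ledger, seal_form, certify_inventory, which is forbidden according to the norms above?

Premise 5 is F(~seal_form), i.e. O(seal_form).
With premise 4, O(seal_form -> ~audit_protocol), the K-axiom yields O(~audit_protocol).
Premise 1 is O(~inspect_license -> audit_protocol); contrapositively O(~audit_protocol -> inspect_license). Since O(~audit_protocol) holds, K gives O(inspect_license).
Premise 6, O(anonymize_charter -> ~inspect_license), contraposes to O(inspect_license -> ~anonymize_charter); with O(inspect_license) we get O(~anonymize_charter).
The contrapositive of premise 2 (O(timestamp_ledger -> anonymize_charter)) is O(~anonymize_charter -> ~timestamp_ledger), and O(~anonymize_charter) is already established, so O(~timestamp_ledger).
So O(~timestamp_ledger) holds, i.e. timestamp_ledger is forbidden. None of the other listed options is forbidden under the premises.

timestamp_ledger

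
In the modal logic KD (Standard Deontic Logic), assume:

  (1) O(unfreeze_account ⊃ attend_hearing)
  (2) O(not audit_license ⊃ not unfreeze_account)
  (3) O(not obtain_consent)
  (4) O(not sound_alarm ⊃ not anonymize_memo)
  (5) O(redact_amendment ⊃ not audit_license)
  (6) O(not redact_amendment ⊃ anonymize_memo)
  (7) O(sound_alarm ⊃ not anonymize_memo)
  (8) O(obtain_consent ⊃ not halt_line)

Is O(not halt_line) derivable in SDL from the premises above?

Premise 8 is O(obtain_consent ⊃ not halt_line), but O(obtain_consent) is not derivable from the premises, so it does not yield O(not halt_line).
No other premise forces O(not halt_line). An ideal world satisfying every premise can still have not halt_line false, so O(not halt_line) is not derivable.

No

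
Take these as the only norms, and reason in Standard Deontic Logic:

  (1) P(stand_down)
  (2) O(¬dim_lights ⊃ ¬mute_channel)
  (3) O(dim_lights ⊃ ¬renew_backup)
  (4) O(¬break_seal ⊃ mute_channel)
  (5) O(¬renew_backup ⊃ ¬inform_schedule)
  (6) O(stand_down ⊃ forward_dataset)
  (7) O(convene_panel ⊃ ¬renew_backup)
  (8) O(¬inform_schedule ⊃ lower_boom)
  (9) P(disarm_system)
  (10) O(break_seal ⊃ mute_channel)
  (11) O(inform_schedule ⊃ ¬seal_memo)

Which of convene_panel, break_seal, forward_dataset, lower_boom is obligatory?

Premises 4 and 10 cover both cases: O(¬break_seal ⊃ mute_channel) and O(break_seal ⊃ mute_channel). Since ¬break_seal ∨ break_seal is a tautology, O(mute_channel) follows.
The contrapositive of premise 2 (O(¬dim_lights ⊃ ¬mute_channel)) is O(mute_channel ⊃ dim_lights), and O(mute_channel) is already established, so O(dim_lights).
Premise 3 is O(dim_lights ⊃ ¬renew_backup); since O(dim_lights), deontic closure gives O(¬renew_backup).
Applying K to premise 5 (O(¬renew_backup ⊃ ¬inform_schedule)) and O(¬renew_backup) yields O(¬inform_schedule).
Applying K to premise 8 (O(¬inform_schedule ⊃ lower_boom)) and O(¬inform_schedule) yields O(lower_boom).
So O(lower_boom) holds — lower_boom is obligatory. None of the other listed options is made obligatory by any chain of premises.

lower_boom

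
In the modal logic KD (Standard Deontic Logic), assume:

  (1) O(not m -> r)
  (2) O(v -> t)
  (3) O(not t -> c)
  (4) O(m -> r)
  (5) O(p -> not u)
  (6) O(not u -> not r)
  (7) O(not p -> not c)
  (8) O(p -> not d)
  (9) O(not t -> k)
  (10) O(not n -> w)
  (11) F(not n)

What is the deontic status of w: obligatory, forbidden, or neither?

Neither

Premise 10 is O(not n -> w), but O(not n) is not derivable from the premises, so it does not yield O(w).
No premise or chain of K-axiom applications forces O(w), and none forces O(not w). So w is neither obligatory nor forbidden under these norms.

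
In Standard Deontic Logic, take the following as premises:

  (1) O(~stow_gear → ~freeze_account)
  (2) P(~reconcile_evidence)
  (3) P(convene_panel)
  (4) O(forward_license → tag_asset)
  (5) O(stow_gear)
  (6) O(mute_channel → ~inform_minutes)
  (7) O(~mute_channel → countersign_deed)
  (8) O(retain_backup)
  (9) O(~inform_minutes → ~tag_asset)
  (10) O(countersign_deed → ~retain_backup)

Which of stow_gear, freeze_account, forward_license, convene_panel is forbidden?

forward_license

Premise 8 gives O(retain_backup).
The contrapositive of premise 10 (O(countersign_deed → ~retain_backup)) is O(retain_backup → ~countersign_deed), and O(retain_backup) is already established, so O(~countersign_deed).
Premise 7 is O(~mute_channel → countersign_deed); contrapositively O(~countersign_deed → mute_channel). Since O(~countersign_deed) holds, K gives O(mute_channel).
From O(mute_channel) and premise 6, O(mute_channel → ~inform_minutes), we obtain O(~inform_minutes).
Applying K to premise 9 (O(~inform_minutes → ~tag_asset)) and O(~inform_minutes) yields O(~tag_asset).
Premise 4 is O(forward_license → tag_asset); contrapositively O(~tag_asset → ~forward_license). Since O(~tag_asset) holds, K gives O(~forward_license).
So O(~forward_license) holds, i.e. forward_license is forbidden. None of the other listed options is forbidden under the premises.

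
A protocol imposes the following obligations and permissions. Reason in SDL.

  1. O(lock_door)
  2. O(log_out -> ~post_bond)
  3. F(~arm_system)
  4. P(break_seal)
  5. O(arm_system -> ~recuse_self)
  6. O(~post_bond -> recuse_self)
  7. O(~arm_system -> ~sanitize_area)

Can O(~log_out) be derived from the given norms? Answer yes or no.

Premise 3 is F(~arm_system), i.e. O(arm_system).
With premise 5, O(arm_system -> ~recuse_self), the K-axiom yields O(~recuse_self).
Premise 6, O(~post_bond -> recuse_self), contraposes to O(~recuse_self -> post_bond); with O(~recuse_self) we get O(post_bond).
Premise 2 is O(log_out -> ~post_bond); contrapositively O(post_bond -> ~log_out). Since O(post_bond) holds, K gives O(~log_out).
Premises 1, 4, 7 do not contribute to this derivation.
So O(~log_out) follows.

Yes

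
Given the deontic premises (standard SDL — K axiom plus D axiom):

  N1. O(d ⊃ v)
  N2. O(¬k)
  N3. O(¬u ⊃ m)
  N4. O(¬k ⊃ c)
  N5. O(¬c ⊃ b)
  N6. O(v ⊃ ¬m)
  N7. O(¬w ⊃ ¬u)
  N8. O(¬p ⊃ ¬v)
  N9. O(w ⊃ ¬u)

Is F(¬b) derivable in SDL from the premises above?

No

Premise 5 is O(¬c ⊃ b), but O(¬c) is not derivable from the premises, so it does not yield O(b).
No other premise forces O(b). An ideal world satisfying every premise can still have ¬b true, so F(¬b) is not derivable.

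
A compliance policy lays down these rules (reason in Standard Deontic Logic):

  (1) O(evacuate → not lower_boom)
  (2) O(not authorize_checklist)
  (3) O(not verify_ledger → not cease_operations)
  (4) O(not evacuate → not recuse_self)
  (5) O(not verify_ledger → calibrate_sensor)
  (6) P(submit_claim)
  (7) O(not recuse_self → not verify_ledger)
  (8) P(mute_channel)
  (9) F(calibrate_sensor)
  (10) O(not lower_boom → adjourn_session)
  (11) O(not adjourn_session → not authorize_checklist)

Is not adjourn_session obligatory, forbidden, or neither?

Premise 9, F(calibrate_sensor), is equivalent to O(not calibrate_sensor).
Premise 5 is O(not verify_ledger → calibrate_sensor); contrapositively O(not calibrate_sensor → verify_ledger). Since O(not calibrate_sensor) holds, K gives O(verify_ledger).
Premise 7, O(not recuse_self → not verify_ledger), contraposes to O(verify_ledger → recuse_self); with O(verify_ledger) we get O(recuse_self).
The contrapositive of premise 4 (O(not evacuate → not recuse_self)) is O(recuse_self → evacuate), and O(recuse_self) is already established, so O(evacuate).
Premise 1 is O(evacuate → not lower_boom); since O(evacuate), deontic closure gives O(not lower_boom).
Applying K to premise 10 (O(not lower_boom → adjourn_session)) and O(not lower_boom) yields O(adjourn_session).
Premises 2, 3, 6, 8, 11 do not contribute to this derivation.
Thus O(adjourn_session), which is F(not adjourn_session): not adjourn_session is forbidden.

Forbidden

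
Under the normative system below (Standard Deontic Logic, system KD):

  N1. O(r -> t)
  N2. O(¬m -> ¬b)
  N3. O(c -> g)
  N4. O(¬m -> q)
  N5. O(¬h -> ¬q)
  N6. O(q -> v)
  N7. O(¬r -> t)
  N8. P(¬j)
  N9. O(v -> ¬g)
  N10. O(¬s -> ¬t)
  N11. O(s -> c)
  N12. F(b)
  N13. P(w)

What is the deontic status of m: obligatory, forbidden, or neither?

Obligatory

By case analysis on ¬r: premise 7 gives O(¬r -> t) and premise 1 gives O(r -> t), so O(t) either way.
Premise 10 is O(¬s -> ¬t); contrapositively O(t -> s). Since O(t) holds, K gives O(s).
Premise 11 is O(s -> c); since O(s), deontic closure gives O(c).
Applying K to premise 3 (O(c -> g)) and O(c) yields O(g).
Premise 9, O(v -> ¬g), contraposes to O(g -> ¬v); with O(g) we get O(¬v).
The contrapositive of premise 6 (O(q -> v)) is O(¬v -> ¬q), and O(¬v) is already established, so O(¬q).
The contrapositive of premise 4 (O(¬m -> q)) is O(¬q -> m), and O(¬q) is already established, so O(m).
Premises 2, 5, 8, 12, 13 do not contribute to this derivation.
Hence m is obligatory.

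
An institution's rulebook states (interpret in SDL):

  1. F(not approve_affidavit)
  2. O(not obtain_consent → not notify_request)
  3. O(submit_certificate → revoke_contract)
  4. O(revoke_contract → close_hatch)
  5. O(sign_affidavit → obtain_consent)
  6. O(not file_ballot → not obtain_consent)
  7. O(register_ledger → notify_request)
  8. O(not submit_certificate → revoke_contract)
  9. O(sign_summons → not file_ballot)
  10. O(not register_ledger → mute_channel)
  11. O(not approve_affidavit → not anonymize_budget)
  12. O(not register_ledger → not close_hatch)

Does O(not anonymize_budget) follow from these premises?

No

Premise 11 is O(not approve_affidavit → not anonymize_budget), but O(not approve_affidavit) is not derivable from the premises, so it does not yield O(not anonymize_budget).
No other premise forces O(not anonymize_budget). An ideal world satisfying every premise can still have not anonymize_budget false, so O(not anonymize_budget) is not derivable.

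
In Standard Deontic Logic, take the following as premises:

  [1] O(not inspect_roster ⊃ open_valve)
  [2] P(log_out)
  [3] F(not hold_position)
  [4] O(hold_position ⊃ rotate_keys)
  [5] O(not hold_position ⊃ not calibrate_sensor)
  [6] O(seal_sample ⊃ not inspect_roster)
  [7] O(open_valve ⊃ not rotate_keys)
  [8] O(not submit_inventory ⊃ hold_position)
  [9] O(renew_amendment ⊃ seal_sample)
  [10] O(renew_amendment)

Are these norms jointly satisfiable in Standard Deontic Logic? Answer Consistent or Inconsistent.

Premise 3 is F(not hold_position), i.e. O(hold_position).
With premise 4, O(hold_position ⊃ rotate_keys), the K-axiom yields O(rotate_keys).
Premise 7 is O(open_valve ⊃ not rotate_keys); contrapositively O(rotate_keys ⊃ not open_valve). Since O(rotate_keys) holds, K gives O(not open_valve).
Premise 1 is O(not inspect_roster ⊃ open_valve); contrapositively O(not open_valve ⊃ inspect_roster). Since O(not open_valve) holds, K gives O(inspect_roster).
Premise 6, O(seal_sample ⊃ not inspect_roster), contraposes to O(inspect_roster ⊃ not seal_sample); with O(inspect_roster) we get O(not seal_sample).
The contrapositive of premise 9 (O(renew_amendment ⊃ seal_sample)) is O(not seal_sample ⊃ not renew_amendment), and O(not seal_sample) is already established, so O(not renew_amendment).
However, premise 10 gives O(renew_amendment).
We now have both O(not renew_amendment) and O(renew_amendment) — renew_amendment is simultaneously obligatory and forbidden, violating the D-axiom.

Inconsistent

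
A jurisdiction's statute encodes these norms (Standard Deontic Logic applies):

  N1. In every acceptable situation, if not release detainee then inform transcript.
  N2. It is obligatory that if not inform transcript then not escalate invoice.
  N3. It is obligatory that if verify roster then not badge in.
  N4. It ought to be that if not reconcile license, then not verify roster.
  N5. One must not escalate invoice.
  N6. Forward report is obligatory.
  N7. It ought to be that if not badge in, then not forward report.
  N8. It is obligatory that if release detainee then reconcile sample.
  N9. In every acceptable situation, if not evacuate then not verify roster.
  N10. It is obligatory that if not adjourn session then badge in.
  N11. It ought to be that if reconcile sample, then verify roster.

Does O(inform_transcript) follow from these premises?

Premise 6 gives O(forward_report).
Premise 7 is O(¬badge_in → ¬forward_report); contrapositively O(forward_report → badge_in). Since O(forward_report) holds, K gives O(badge_in).
Premise 3 is O(verify_roster → ¬badge_in); contrapositively O(badge_in → ¬verify_roster). Since O(badge_in) holds, K gives O(¬verify_roster).
Premise 11 is O(reconcile_sample → verify_roster); contrapositively O(¬verify_roster → ¬reconcile_sample). Since O(¬verify_roster) holds, K gives O(¬reconcile_sample).
Premise 8, O(release_detainee → reconcile_sample), contraposes to O(¬reconcile_sample → ¬release_detainee); with O(¬reconcile_sample) we get O(¬release_detainee).
Applying K to premise 1 (O(¬release_detainee → inform_transcript)) and O(¬release_detainee) yields O(inform_transcript).
Premises 2, 4, 5, 9, 10 do not contribute to this derivation.
So O(inform_transcript) follows.

Yes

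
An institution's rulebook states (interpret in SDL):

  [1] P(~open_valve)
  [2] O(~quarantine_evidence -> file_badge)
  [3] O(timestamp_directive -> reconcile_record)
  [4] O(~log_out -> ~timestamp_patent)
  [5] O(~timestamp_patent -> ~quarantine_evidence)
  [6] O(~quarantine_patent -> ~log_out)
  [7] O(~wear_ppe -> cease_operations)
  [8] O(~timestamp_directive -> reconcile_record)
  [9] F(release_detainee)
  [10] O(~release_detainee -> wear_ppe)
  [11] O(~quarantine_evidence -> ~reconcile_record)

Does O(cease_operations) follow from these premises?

No

Premise 7 is O(~wear_ppe -> cease_operations), but O(~wear_ppe) is not derivable from the premises, so it does not yield O(cease_operations).
No other premise forces O(cease_operations). An ideal world satisfying every premise can still have cease_operations false, so O(cease_operations) is not derivable.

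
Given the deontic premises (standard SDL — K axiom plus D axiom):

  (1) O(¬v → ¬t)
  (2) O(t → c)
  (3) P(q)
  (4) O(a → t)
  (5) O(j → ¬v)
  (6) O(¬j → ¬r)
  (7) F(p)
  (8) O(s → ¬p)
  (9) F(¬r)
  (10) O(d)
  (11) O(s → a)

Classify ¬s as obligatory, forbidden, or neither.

Obligatory

Premise 9 is F(¬r), i.e. O(r).
Premise 6, O(¬j → ¬r), contraposes to O(r → j); with O(r) we get O(j).
From O(j) and premise 5, O(j → ¬v), we obtain O(¬v).
From O(¬v) and premise 1, O(¬v → ¬t), we obtain O(¬t).
The contrapositive of premise 4 (O(a → t)) is O(¬t → ¬a), and O(¬t) is already established, so O(¬a).
Premise 11, O(s → a), contraposes to O(¬a → ¬s); with O(¬a) we get O(¬s).
Premises 2, 3, 7, 8, 10 do not contribute to this derivation.
Hence ¬s is obligatory.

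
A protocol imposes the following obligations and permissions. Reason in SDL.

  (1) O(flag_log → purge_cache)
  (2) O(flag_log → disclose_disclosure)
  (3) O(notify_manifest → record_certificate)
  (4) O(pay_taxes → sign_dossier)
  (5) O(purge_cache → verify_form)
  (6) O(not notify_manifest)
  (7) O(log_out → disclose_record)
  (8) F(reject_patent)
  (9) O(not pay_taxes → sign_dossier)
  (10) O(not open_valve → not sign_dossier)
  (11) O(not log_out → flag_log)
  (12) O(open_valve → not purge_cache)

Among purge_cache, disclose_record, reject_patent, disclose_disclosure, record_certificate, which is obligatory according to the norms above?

Premises 4 and 9 cover both cases: O(pay_taxes → sign_dossier) and O(not pay_taxes → sign_dossier). Since pay_taxes ∨ not pay_taxes is a tautology, O(sign_dossier) follows.
The contrapositive of premise 10 (O(not open_valve → not sign_dossier)) is O(sign_dossier → open_valve), and O(sign_dossier) is already established, so O(open_valve).
Premise 12 is O(open_valve → not purge_cache); since O(open_valve), deontic closure gives O(not purge_cache).
Premise 1 is O(flag_log → purge_cache); contrapositively O(not purge_cache → not flag_log). Since O(not purge_cache) holds, K gives O(not flag_log).
Premise 11, O(not log_out → flag_log), contraposes to O(not flag_log → log_out); with O(not flag_log) we get O(log_out).
With premise 7, O(log_out → disclose_record), the K-axiom yields O(disclose_record).
So O(disclose_record) holds — disclose_record is obligatory. None of the other listed options is made obligatory by any chain of premises.

disclose_record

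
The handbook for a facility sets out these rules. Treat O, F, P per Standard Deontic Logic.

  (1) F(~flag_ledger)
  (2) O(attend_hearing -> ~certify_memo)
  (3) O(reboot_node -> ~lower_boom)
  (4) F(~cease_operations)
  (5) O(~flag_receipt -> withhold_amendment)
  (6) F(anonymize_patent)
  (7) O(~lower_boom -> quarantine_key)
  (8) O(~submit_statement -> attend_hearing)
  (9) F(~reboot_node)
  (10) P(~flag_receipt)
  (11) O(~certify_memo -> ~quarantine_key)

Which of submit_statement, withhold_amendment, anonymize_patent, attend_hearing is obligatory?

F(~reboot_node) at premise 9 means O(reboot_node).
Applying K to premise 3 (O(reboot_node -> ~lower_boom)) and O(reboot_node) yields O(~lower_boom).
From O(~lower_boom) and premise 7, O(~lower_boom -> quarantine_key), we obtain O(quarantine_key).
The contrapositive of premise 11 (O(~certify_memo -> ~quarantine_key)) is O(quarantine_key -> certify_memo), and O(quarantine_key) is already established, so O(certify_memo).
The contrapositive of premise 2 (O(attend_hearing -> ~certify_memo)) is O(certify_memo -> ~attend_hearing), and O(certify_memo) is already established, so O(~attend_hearing).
The contrapositive of premise 8 (O(~submit_statement -> attend_hearing)) is O(~attend_hearing -> submit_statement), and O(~attend_hearing) is already established, so O(submit_statement).
So O(submit_statement) holds — submit_statement is obligatory. None of the other listed options is made obligatory by any chain of premises.

submit_statement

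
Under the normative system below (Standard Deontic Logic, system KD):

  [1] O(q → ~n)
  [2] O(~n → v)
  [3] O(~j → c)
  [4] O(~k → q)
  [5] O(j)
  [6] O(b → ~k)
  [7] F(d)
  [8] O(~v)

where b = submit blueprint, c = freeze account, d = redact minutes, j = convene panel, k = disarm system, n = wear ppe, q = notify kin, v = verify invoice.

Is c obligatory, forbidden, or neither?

Neither

Premise 3 is O(~j → c), but O(~j) is not derivable from the premises, so it does not yield O(c).
No premise or chain of K-axiom applications forces O(c), and none forces O(~c). So c is neither obligatory nor forbidden under these norms.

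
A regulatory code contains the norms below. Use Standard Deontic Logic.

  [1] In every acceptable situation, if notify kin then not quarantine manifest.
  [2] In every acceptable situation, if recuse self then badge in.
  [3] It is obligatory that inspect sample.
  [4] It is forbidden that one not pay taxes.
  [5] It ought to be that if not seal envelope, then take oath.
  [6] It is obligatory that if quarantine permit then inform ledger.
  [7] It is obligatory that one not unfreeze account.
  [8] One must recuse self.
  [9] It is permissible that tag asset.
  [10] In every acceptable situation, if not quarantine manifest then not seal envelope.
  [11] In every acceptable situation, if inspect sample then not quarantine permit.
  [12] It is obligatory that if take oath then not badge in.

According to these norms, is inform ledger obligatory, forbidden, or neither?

Neither

Premise 6 is O(quarantine_permit → inform_ledger), but O(quarantine_permit) is not derivable from the premises, so it does not yield O(inform_ledger).
No premise or chain of K-axiom applications forces O(inform_ledger), and none forces O(¬inform_ledger). So inform_ledger is neither obligatory nor forbidden under these norms.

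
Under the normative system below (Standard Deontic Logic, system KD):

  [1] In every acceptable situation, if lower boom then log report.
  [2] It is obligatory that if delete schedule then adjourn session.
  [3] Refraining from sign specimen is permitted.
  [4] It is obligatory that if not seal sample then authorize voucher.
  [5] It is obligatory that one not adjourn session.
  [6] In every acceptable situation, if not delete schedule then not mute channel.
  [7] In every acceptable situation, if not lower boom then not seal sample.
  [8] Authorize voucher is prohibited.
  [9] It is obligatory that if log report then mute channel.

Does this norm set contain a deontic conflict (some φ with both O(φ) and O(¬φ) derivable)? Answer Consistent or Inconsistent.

Inconsistent

F(authorize_voucher) at premise 8 means O(¬authorize_voucher).
Premise 4 is O(¬seal_sample → authorize_voucher); contrapositively O(¬authorize_voucher → seal_sample). Since O(¬authorize_voucher) holds, K gives O(seal_sample).
Premise 7 is O(¬lower_boom → ¬seal_sample); contrapositively O(seal_sample → lower_boom). Since O(seal_sample) holds, K gives O(lower_boom).
Premise 1 is O(lower_boom → log_report); since O(lower_boom), deontic closure gives O(log_report).
Premise 9 is O(log_report → mute_channel); since O(log_report), deontic closure gives O(mute_channel).
Premise 6 is O(¬delete_schedule → ¬mute_channel); contrapositively O(mute_channel → delete_schedule). Since O(mute_channel) holds, K gives O(delete_schedule).
Premise 2 is O(delete_schedule → adjourn_session); since O(delete_schedule), deontic closure gives O(adjourn_session).
But premise 5 directly asserts O(¬adjourn_session).
We now have both O(adjourn_session) and O(¬adjourn_session) — adjourn_session is simultaneously obligatory and forbidden, violating the D-axiom.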